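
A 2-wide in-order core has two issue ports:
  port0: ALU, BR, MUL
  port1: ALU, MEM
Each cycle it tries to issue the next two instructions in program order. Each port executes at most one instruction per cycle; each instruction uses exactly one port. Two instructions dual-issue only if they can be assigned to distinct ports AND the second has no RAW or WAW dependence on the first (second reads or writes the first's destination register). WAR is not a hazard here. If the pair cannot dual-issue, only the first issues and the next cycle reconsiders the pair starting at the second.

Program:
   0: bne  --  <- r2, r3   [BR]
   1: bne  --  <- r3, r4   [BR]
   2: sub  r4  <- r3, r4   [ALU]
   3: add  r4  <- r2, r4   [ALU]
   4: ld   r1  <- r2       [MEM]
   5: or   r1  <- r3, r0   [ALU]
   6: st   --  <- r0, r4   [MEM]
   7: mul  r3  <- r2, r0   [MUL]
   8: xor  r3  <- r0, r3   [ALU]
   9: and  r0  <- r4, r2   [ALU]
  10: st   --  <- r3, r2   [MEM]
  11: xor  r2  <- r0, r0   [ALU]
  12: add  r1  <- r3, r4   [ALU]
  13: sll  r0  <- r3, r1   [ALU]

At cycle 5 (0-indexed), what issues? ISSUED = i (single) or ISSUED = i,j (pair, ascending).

#0 head=0: bne i0 no-port BR/BR
#1 head=1: bne/sub i1+i2 pair
#2 head=3: add/ld i3+i4 pair
#3 head=5: or/st i5+i6 pair
#4 head=7: mul i7 RAW+WAW r3
#5 head=8: xor/and i8+i9 pair
#6 head=10: st/xor i10+i11 pair
#7 head=12: add i12 RAW r1
#8 head=13: sll i13 tail

ISSUED = 8,9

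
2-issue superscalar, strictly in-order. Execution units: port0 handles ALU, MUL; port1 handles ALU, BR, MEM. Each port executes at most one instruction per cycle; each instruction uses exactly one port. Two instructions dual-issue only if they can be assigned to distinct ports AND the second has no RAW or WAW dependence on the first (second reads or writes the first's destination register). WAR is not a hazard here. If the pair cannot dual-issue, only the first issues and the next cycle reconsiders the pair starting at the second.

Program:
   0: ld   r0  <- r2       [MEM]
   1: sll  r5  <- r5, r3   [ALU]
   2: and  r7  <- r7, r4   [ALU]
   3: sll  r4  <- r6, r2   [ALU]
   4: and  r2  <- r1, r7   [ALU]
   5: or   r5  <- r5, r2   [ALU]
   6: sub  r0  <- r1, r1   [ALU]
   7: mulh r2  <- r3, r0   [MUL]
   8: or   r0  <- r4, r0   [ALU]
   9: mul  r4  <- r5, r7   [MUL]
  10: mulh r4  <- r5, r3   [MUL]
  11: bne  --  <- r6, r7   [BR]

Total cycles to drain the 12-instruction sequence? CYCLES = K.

t=0 i0/i1:ld.MEM/sll.ALU ; dual
t=1 i2/i3:and.ALU/sll.ALU ; dual
t=2 i4:and.ALU ; RAW r2
t=3 i5/i6:or.ALU/sub.ALU ; dual
t=4 i7/i8:mulh.MUL/or.ALU ; dual
t=5 i9:mul.MUL ; no-port MUL/MUL
t=6 i10/i11:mulh.MUL/bne.BR ; dual

CYCLES = 7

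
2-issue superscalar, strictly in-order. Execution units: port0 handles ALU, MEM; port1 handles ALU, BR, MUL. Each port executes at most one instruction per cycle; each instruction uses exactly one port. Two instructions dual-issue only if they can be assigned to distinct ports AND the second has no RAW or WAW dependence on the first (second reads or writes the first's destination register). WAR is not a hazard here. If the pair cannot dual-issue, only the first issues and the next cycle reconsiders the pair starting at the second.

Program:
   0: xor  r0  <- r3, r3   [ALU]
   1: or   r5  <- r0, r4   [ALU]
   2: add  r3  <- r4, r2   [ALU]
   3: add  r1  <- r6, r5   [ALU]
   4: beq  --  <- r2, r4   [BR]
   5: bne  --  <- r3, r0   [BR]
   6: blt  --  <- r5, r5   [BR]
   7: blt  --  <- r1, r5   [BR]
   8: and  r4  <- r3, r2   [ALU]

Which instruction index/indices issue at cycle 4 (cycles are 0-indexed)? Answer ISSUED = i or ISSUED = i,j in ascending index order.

ISSUED = 6

  cy0 -> i0 (xor.ALU) RAW r0
  cy1 -> i1,i2 (or.ALU add.ALU) pair
  cy2 -> i3,i4 (add.ALU beq.BR) pair
  cy3 -> i5 (bne.BR) no-port BR/BR
  cy4 -> i6 (blt.BR) no-port BR/BR
  cy5 -> i7,i8 (blt.BR and.ALU) pair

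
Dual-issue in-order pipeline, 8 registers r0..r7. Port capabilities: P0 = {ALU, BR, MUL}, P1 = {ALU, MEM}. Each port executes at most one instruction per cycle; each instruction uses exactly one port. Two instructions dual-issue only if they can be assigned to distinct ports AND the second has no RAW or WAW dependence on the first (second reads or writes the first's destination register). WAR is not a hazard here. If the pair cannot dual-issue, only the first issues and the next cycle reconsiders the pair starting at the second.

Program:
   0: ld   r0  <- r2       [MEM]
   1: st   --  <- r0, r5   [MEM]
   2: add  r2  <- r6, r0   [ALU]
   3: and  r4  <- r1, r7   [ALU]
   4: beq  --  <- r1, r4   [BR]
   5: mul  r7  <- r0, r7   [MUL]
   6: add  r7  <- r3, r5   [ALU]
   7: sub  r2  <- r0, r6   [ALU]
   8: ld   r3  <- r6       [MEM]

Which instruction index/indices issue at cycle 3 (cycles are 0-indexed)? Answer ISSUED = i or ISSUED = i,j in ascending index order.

[0] i0  ld.MEM  -- no-port MEM/MEM
[1] i1+i2  st.MEM+add.ALU  -- 2-wide
[2] i3  and.ALU  -- RAW r4
[3] i4  beq.BR  -- no-port BR/MUL
[4] i5  mul.MUL  -- WAW r7
[5] i6+i7  add.ALU+sub.ALU  -- 2-wide
[6] i8  ld.MEM  -- tail

ISSUED = 4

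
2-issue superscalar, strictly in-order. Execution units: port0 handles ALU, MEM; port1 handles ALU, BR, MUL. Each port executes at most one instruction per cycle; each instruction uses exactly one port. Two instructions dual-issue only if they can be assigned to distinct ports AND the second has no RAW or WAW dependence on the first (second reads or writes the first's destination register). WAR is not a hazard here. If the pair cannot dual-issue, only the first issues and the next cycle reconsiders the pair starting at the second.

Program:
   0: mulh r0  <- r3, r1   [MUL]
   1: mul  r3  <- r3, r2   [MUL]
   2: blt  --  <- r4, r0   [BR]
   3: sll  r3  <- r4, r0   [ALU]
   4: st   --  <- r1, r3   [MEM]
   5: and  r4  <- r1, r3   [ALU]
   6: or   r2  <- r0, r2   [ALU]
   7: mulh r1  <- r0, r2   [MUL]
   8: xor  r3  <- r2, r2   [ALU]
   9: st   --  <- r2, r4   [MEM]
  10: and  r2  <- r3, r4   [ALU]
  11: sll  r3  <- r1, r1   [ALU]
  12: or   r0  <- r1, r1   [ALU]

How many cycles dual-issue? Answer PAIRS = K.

0. mulh.MUL @i0  | no-port MUL/MUL
1. mul.MUL @i1  | no-port MUL/BR
2. blt.BR/sll.ALU @i2,i3  | dual
3. st.MEM/and.ALU @i4,i5  | dual
4. or.ALU @i6  | RAW r2
5. mulh.MUL/xor.ALU @i7,i8  | dual
6. st.MEM/and.ALU @i9,i10  | dual
7. sll.ALU/or.ALU @i11,i12  | dual

PAIRS = 5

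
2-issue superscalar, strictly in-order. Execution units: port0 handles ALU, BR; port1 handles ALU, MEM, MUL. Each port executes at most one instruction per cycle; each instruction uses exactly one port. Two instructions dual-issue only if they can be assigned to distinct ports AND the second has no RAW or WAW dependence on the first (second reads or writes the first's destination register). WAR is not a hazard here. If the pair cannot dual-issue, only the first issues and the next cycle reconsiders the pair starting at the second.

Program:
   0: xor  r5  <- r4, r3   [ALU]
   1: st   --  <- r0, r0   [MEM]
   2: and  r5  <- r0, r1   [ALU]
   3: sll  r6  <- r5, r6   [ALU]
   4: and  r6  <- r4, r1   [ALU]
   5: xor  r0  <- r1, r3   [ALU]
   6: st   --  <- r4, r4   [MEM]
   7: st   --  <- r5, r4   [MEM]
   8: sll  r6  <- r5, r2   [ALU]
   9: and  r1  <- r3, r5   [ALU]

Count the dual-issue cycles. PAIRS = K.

  cy0 -> i0,i1 (xor/st) dual
  cy1 -> i2 (and) RAW r5
  cy2 -> i3 (sll) WAW r6
  cy3 -> i4,i5 (and/xor) dual
  cy4 -> i6 (st) no-port MEM/MEM
  cy5 -> i7,i8 (st/sll) dual
  cy6 -> i9 (and) tail

PAIRS = 3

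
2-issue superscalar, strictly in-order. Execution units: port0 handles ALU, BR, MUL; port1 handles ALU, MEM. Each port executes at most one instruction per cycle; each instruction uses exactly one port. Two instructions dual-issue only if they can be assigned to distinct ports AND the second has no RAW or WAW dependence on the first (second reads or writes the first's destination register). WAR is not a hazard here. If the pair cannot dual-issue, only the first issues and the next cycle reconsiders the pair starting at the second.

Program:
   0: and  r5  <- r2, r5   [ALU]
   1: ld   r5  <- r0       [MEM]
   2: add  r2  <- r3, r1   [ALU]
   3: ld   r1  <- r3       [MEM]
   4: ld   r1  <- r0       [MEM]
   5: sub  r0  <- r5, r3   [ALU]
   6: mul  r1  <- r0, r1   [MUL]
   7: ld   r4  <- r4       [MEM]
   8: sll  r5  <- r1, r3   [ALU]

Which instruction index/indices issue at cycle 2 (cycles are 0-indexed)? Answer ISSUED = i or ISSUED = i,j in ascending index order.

ISSUED = 3

t=0 i0:and.ALU ; WAW r5
t=1 i1/i2:ld.MEM add.ALU ; dual
t=2 i3:ld.MEM ; no-port MEM/MEM
t=3 i4/i5:ld.MEM sub.ALU ; dual
t=4 i6/i7:mul.MUL ld.MEM ; dual
t=5 i8:sll.ALU ; tail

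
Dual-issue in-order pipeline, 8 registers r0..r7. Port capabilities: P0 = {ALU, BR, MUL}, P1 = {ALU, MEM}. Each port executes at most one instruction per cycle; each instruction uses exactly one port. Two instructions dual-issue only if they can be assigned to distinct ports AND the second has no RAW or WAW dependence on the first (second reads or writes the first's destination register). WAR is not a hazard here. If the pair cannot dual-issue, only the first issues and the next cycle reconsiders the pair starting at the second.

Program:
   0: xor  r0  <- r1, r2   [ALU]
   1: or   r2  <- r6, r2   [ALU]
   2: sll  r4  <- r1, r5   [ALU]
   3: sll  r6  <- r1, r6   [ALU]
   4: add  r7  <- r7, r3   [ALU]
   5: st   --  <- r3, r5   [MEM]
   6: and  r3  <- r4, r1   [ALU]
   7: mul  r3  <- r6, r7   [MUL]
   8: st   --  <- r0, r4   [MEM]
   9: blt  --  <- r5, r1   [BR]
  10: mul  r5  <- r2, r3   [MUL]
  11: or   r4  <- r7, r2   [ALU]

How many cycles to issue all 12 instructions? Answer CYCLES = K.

CYCLES = 7

t=0 i0,i1:xor.ALU;or.ALU ; pair
t=1 i2,i3:sll.ALU;sll.ALU ; pair
t=2 i4,i5:add.ALU;st.MEM ; pair
t=3 i6:and.ALU ; WAW r3
t=4 i7,i8:mul.MUL;st.MEM ; pair
t=5 i9:blt.BR ; no-port BR/MUL
t=6 i10,i11:mul.MUL;or.ALU ; pair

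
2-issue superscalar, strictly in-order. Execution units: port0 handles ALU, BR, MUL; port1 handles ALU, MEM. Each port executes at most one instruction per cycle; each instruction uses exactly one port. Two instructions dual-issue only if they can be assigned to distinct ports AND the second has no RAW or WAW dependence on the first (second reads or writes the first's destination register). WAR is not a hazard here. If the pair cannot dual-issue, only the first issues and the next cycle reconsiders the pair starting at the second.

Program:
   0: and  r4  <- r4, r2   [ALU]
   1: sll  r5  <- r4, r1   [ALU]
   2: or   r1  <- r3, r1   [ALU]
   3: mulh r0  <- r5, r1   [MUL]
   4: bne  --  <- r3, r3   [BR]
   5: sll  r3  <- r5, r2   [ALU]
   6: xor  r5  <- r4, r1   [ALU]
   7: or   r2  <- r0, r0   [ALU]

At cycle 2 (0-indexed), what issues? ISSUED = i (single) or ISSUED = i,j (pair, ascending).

ISSUED = 3

0. and @i0  | RAW r4
1. sll or @i1+i2  | dual
2. mulh @i3  | no-port MUL/BR
3. bne sll @i4+i5  | dual
4. xor or @i6+i7  | dual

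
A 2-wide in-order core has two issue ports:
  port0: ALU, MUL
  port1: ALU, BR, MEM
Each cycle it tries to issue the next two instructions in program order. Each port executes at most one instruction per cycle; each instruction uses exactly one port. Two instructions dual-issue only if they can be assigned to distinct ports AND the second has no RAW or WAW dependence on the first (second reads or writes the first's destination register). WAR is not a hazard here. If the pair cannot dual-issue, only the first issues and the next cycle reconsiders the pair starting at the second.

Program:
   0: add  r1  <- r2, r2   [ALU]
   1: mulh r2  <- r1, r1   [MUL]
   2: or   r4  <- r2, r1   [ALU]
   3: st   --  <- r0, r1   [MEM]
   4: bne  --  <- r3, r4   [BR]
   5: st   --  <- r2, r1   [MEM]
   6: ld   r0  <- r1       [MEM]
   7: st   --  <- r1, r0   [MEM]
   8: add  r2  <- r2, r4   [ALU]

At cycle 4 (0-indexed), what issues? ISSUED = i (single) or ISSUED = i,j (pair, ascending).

c0: i0 add  RAW r1
c1: i1 mulh  RAW r2
c2: i2,i3 or;st  2-wide
c3: i4 bne  no-port BR/MEM
c4: i5 st  no-port MEM/MEM
c5: i6 ld  no-port MEM/MEM
c6: i7,i8 st;add  2-wide

ISSUED = 5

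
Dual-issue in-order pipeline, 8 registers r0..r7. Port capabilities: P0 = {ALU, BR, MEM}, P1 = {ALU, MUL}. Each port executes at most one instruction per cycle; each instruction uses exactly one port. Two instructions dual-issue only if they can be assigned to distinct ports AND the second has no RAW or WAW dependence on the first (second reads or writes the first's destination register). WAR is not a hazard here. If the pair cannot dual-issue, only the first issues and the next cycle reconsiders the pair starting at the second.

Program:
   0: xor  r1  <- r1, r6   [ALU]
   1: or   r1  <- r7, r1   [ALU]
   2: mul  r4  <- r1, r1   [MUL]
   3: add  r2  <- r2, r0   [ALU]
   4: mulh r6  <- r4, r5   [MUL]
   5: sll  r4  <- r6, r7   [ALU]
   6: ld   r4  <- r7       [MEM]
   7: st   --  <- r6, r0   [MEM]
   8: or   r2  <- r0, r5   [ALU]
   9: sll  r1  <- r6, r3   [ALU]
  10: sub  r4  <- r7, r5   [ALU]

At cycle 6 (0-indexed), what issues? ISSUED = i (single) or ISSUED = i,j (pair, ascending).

ISSUED = 7,8

  cy0 -> i0 (xor.ALU) RAW+WAW r1
  cy1 -> i1 (or.ALU) RAW r1
  cy2 -> i2,i3 (mul.MUL;add.ALU) dual
  cy3 -> i4 (mulh.MUL) RAW r6
  cy4 -> i5 (sll.ALU) WAW r4
  cy5 -> i6 (ld.MEM) no-port MEM/MEM
  cy6 -> i7,i8 (st.MEM;or.ALU) dual
  cy7 -> i9,i10 (sll.ALU;sub.ALU) dual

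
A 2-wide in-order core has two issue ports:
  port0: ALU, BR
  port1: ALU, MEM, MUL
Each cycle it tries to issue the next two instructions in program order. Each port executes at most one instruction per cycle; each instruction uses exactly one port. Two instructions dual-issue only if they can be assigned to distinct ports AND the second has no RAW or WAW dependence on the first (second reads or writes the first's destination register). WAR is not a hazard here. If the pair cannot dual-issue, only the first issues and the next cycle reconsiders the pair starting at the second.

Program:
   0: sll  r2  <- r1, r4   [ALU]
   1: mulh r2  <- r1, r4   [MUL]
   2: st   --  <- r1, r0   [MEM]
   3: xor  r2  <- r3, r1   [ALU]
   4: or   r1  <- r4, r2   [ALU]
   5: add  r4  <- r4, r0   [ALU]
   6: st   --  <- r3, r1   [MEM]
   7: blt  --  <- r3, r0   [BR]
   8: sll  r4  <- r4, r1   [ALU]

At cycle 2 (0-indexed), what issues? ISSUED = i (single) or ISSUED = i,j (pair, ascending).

ISSUED = 2,3

  cy0 -> i0 (sll) WAW r2
  cy1 -> i1 (mulh) no-port MUL/MEM
  cy2 -> i2/i3 (st+xor) 2-wide
  cy3 -> i4/i5 (or+add) 2-wide
  cy4 -> i6/i7 (st+blt) 2-wide
  cy5 -> i8 (sll) tail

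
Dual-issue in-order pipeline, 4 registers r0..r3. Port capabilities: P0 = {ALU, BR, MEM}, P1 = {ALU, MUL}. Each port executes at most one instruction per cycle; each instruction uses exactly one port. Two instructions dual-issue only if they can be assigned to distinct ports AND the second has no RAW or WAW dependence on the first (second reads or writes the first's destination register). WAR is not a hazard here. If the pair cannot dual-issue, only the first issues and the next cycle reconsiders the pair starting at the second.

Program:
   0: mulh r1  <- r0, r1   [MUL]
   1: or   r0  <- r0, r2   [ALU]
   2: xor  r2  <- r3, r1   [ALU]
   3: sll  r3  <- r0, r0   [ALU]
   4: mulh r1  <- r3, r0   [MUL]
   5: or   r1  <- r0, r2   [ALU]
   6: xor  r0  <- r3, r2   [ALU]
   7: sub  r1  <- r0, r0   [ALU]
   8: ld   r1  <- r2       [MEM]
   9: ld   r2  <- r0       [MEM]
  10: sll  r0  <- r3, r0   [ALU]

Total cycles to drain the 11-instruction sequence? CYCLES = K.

[0] i0+i1  mulh.MUL;or.ALU  -- pair
[1] i2+i3  xor.ALU;sll.ALU  -- pair
[2] i4  mulh.MUL  -- WAW r1
[3] i5+i6  or.ALU;xor.ALU  -- pair
[4] i7  sub.ALU  -- WAW r1
[5] i8  ld.MEM  -- no-port MEM/MEM
[6] i9+i10  ld.MEM;sll.ALU  -- pair

CYCLES = 7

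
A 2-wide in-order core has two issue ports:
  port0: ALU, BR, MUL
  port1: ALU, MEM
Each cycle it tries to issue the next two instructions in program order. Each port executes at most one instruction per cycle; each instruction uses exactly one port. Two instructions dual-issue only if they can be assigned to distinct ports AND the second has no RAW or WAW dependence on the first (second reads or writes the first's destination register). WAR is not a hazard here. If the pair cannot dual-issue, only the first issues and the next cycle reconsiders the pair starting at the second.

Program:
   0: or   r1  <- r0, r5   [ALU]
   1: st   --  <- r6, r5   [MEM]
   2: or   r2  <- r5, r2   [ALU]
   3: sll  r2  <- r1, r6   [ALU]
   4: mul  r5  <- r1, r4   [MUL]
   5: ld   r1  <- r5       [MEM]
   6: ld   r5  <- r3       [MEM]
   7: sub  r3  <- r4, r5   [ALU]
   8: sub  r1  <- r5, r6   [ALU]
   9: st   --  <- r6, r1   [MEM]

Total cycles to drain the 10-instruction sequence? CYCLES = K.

CYCLES = 7

c0: i0/i1 or;st  dual
c1: i2 or  WAW r2
c2: i3/i4 sll;mul  dual
c3: i5 ld  no-port MEM/MEM
c4: i6 ld  RAW r5
c5: i7/i8 sub;sub  dual
c6: i9 st  tail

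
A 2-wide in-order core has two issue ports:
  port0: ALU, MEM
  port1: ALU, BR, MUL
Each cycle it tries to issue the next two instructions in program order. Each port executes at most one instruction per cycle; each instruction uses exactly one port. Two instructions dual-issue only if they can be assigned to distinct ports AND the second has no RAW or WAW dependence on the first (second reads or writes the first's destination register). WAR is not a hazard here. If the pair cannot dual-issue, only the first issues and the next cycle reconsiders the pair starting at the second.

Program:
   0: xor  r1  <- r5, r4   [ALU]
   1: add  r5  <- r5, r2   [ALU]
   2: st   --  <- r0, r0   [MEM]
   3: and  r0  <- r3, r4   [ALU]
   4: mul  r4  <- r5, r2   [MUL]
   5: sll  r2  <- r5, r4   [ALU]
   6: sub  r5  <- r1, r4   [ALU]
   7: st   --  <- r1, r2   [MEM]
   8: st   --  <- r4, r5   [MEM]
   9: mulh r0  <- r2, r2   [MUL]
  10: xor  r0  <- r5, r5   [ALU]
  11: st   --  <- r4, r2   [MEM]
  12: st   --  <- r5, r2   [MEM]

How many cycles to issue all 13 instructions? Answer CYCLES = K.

t=0 i0/i1:xor add ; pair
t=1 i2/i3:st and ; pair
t=2 i4:mul ; RAW r4
t=3 i5/i6:sll sub ; pair
t=4 i7:st ; no-port MEM/MEM
t=5 i8/i9:st mulh ; pair
t=6 i10/i11:xor st ; pair
t=7 i12:st ; tail

CYCLES = 8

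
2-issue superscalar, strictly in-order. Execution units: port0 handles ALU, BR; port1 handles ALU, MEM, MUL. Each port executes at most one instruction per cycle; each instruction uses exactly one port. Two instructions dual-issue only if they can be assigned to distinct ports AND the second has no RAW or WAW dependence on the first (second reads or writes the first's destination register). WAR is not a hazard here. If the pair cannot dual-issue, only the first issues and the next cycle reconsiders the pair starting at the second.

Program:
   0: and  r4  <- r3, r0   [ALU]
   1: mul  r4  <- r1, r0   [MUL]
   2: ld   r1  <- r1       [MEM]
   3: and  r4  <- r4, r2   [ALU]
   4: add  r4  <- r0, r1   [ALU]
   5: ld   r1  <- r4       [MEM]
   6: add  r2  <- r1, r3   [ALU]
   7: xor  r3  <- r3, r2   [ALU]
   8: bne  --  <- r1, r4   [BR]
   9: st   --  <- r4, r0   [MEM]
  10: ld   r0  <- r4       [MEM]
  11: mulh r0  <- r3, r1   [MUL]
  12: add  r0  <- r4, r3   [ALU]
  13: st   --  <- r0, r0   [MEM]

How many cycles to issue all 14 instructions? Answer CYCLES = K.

[0] i0  and  -- WAW r4
[1] i1  mul  -- no-port MUL/MEM
[2] i2&i3  ld+and  -- dual
[3] i4  add  -- RAW r4
[4] i5  ld  -- RAW r1
[5] i6  add  -- RAW r2
[6] i7&i8  xor+bne  -- dual
[7] i9  st  -- no-port MEM/MEM
[8] i10  ld  -- no-port MEM/MUL
[9] i11  mulh  -- WAW r0
[10] i12  add  -- RAW r0
[11] i13  st  -- tail

CYCLES = 12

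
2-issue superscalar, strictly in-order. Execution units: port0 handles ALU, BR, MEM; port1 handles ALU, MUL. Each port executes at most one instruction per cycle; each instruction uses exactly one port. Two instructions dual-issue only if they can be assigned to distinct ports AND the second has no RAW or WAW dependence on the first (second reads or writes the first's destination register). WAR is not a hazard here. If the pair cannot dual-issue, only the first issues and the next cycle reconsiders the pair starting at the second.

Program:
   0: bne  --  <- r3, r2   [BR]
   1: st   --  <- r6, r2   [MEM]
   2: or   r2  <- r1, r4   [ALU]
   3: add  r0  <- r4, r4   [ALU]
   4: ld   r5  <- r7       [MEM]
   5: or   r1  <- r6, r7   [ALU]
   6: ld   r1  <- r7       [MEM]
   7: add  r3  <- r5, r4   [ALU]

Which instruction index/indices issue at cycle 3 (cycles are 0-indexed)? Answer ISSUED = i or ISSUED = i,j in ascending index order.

#0 head=0: bne i0 no-port BR/MEM
#1 head=1: st;or i1&i2 dual
#2 head=3: add;ld i3&i4 dual
#3 head=5: or i5 WAW r1
#4 head=6: ld;add i6&i7 dual

ISSUED = 5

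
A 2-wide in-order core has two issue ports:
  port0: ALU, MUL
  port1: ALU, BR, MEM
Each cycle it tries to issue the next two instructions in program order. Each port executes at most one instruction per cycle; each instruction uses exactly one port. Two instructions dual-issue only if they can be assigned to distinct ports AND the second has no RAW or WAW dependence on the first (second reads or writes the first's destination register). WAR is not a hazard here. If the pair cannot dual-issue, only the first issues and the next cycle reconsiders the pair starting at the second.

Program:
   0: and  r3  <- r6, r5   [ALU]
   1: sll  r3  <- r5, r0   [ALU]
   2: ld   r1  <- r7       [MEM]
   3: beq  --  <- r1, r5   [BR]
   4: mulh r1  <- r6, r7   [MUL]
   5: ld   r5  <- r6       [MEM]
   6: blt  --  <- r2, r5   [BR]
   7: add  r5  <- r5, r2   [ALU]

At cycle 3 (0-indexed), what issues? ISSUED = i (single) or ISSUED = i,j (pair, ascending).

  cy0 -> i0 (and) WAW r3
  cy1 -> i1,i2 (sll/ld) pair
  cy2 -> i3,i4 (beq/mulh) pair
  cy3 -> i5 (ld) no-port MEM/BR
  cy4 -> i6,i7 (blt/add) pair

ISSUED = 5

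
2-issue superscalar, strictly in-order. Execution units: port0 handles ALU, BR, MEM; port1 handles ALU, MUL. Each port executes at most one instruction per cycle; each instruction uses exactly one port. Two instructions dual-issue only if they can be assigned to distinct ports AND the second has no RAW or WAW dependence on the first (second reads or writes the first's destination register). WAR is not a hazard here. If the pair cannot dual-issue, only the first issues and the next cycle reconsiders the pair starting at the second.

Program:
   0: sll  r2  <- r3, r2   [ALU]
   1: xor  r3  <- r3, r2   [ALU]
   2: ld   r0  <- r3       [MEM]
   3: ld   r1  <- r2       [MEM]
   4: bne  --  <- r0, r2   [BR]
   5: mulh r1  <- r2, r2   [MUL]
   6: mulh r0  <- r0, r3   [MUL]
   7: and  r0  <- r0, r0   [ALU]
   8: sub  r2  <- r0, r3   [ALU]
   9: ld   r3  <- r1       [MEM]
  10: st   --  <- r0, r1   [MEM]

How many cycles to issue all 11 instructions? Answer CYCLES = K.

CYCLES = 9

c0: i0 sll.ALU  RAW r2
c1: i1 xor.ALU  RAW r3
c2: i2 ld.MEM  no-port MEM/MEM
c3: i3 ld.MEM  no-port MEM/BR
c4: i4&i5 bne.BR/mulh.MUL  dual
c5: i6 mulh.MUL  RAW+WAW r0
c6: i7 and.ALU  RAW r0
c7: i8&i9 sub.ALU/ld.MEM  dual
c8: i10 st.MEM  tail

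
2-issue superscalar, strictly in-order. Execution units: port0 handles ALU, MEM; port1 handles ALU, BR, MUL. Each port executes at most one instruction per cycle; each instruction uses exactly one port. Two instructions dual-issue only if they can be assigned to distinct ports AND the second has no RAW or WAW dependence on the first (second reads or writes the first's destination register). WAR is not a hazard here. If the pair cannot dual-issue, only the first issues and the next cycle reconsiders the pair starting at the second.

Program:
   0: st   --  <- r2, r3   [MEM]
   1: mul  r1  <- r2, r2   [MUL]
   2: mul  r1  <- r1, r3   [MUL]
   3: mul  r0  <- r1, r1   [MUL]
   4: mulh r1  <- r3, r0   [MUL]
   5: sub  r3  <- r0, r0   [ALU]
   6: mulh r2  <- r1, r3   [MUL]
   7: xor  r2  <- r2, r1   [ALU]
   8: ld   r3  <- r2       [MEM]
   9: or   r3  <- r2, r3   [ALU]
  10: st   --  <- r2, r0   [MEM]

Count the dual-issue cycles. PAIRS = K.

  cy0 -> i0+i1 (st.MEM+mul.MUL) pair
  cy1 -> i2 (mul.MUL) no-port MUL/MUL
  cy2 -> i3 (mul.MUL) no-port MUL/MUL
  cy3 -> i4+i5 (mulh.MUL+sub.ALU) pair
  cy4 -> i6 (mulh.MUL) RAW+WAW r2
  cy5 -> i7 (xor.ALU) RAW r2
  cy6 -> i8 (ld.MEM) RAW+WAW r3
  cy7 -> i9+i10 (or.ALU+st.MEM) pair

PAIRS = 3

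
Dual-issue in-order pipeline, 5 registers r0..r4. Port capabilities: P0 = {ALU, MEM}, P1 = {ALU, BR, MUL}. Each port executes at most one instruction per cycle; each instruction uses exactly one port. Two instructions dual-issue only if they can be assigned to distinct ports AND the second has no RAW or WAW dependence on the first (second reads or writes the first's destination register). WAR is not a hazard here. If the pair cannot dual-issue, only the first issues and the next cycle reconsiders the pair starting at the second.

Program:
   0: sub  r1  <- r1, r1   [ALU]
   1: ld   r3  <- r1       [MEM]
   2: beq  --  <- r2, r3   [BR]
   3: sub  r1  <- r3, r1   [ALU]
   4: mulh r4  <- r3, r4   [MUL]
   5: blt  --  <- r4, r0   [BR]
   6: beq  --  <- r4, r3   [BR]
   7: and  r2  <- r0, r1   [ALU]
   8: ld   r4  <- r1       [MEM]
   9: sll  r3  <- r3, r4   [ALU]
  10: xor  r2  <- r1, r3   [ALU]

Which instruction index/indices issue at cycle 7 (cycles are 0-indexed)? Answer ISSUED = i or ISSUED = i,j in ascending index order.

ISSUED = 9

t=0 i0:sub ; RAW r1
t=1 i1:ld ; RAW r3
t=2 i2&i3:beq;sub ; 2-wide
t=3 i4:mulh ; no-port MUL/BR
t=4 i5:blt ; no-port BR/BR
t=5 i6&i7:beq;and ; 2-wide
t=6 i8:ld ; RAW r4
t=7 i9:sll ; RAW r3
t=8 i10:xor ; tail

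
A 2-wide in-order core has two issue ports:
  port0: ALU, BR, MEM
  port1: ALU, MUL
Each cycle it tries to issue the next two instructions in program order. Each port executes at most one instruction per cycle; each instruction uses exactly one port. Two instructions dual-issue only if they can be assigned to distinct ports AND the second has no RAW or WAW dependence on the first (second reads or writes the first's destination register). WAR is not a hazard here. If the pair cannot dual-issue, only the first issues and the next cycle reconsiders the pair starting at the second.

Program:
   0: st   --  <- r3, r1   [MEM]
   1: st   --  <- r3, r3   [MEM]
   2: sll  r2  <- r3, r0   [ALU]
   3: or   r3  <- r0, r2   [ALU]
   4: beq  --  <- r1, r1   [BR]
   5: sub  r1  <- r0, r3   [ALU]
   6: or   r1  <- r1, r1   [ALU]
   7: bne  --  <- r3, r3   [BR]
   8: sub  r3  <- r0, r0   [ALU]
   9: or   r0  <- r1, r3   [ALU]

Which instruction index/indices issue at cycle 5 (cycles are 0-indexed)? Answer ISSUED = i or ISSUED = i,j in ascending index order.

ISSUED = 8

t=0 i0:st ; no-port MEM/MEM
t=1 i1,i2:st/sll ; pair
t=2 i3,i4:or/beq ; pair
t=3 i5:sub ; RAW+WAW r1
t=4 i6,i7:or/bne ; pair
t=5 i8:sub ; RAW r3
t=6 i9:or ; tail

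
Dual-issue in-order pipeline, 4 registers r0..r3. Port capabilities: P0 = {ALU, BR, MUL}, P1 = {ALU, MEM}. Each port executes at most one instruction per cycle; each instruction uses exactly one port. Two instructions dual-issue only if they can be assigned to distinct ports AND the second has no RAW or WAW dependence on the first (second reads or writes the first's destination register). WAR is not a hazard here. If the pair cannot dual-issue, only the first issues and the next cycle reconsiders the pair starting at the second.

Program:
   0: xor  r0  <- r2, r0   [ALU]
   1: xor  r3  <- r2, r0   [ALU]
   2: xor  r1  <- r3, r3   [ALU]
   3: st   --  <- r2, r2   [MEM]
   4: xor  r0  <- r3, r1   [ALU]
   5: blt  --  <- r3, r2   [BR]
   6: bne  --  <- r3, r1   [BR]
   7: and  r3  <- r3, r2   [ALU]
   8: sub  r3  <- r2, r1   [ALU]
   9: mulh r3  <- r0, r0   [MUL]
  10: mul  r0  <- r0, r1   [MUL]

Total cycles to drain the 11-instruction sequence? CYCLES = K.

c0: i0 xor.ALU  RAW r0
c1: i1 xor.ALU  RAW r3
c2: i2/i3 xor.ALU+st.MEM  pair
c3: i4/i5 xor.ALU+blt.BR  pair
c4: i6/i7 bne.BR+and.ALU  pair
c5: i8 sub.ALU  WAW r3
c6: i9 mulh.MUL  no-port MUL/MUL
c7: i10 mul.MUL  tail

CYCLES = 8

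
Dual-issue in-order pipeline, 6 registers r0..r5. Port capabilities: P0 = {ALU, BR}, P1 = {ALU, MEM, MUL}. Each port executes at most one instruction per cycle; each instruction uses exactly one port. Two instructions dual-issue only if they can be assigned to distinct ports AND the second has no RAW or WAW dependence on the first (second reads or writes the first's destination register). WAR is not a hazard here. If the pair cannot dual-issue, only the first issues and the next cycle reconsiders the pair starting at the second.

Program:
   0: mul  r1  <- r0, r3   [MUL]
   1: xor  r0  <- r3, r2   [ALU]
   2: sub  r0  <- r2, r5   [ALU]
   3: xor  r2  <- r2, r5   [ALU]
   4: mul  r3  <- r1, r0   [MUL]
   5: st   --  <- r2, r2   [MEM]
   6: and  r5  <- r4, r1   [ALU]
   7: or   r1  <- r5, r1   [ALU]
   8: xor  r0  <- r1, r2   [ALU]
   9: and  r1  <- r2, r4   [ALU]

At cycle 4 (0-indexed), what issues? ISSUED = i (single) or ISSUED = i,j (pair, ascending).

ISSUED = 7

  cy0 -> i0/i1 (mul xor) dual
  cy1 -> i2/i3 (sub xor) dual
  cy2 -> i4 (mul) no-port MUL/MEM
  cy3 -> i5/i6 (st and) dual
  cy4 -> i7 (or) RAW r1
  cy5 -> i8/i9 (xor and) dual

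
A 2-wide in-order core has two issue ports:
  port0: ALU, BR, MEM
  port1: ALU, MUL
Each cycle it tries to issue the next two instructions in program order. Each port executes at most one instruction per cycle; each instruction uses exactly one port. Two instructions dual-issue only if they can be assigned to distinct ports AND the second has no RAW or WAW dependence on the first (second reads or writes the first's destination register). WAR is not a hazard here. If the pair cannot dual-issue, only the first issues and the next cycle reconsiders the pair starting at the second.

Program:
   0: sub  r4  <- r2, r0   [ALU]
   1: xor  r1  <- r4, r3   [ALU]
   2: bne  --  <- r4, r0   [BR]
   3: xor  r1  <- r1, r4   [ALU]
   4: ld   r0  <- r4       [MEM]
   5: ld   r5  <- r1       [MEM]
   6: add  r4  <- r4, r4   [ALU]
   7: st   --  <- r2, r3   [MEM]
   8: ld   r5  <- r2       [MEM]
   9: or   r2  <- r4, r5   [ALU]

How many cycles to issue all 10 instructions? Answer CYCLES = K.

t=0 i0:sub ; RAW r4
t=1 i1+i2:xor/bne ; 2-wide
t=2 i3+i4:xor/ld ; 2-wide
t=3 i5+i6:ld/add ; 2-wide
t=4 i7:st ; no-port MEM/MEM
t=5 i8:ld ; RAW r5
t=6 i9:or ; tail

CYCLES = 7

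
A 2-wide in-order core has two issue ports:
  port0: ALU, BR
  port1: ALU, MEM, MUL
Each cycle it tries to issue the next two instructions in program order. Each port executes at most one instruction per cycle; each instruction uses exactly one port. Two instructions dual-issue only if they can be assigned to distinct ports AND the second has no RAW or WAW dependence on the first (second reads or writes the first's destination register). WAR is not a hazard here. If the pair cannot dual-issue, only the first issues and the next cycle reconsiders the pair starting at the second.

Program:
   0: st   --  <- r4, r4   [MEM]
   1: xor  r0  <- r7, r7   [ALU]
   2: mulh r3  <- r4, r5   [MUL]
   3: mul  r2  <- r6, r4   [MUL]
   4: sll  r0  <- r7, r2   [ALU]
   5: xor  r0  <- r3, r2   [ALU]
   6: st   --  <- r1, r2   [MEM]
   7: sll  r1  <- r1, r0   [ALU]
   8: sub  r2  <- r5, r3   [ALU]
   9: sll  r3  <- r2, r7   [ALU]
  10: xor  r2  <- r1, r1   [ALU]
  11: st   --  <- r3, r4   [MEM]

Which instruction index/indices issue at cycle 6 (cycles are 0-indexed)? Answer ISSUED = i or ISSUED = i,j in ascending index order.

0. st/xor @i0/i1  | dual
1. mulh @i2  | no-port MUL/MUL
2. mul @i3  | RAW r2
3. sll @i4  | WAW r0
4. xor/st @i5/i6  | dual
5. sll/sub @i7/i8  | dual
6. sll/xor @i9/i10  | dual
7. st @i11  | tail

ISSUED = 9,10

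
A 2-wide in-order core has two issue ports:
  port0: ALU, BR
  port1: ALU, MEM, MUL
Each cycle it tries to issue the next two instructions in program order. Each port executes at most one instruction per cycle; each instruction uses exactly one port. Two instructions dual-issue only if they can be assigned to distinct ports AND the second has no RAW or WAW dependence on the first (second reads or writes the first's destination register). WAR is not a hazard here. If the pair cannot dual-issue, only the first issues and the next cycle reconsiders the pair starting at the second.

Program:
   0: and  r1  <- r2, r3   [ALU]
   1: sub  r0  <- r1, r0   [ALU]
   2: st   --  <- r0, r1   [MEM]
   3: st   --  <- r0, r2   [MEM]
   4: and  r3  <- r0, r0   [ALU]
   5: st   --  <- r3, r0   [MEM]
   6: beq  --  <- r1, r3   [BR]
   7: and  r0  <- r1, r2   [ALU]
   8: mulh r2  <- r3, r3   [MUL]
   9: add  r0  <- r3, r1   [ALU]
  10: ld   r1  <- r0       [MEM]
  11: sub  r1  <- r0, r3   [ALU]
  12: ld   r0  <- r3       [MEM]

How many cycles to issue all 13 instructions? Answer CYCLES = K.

0. and.ALU @i0  | RAW r1
1. sub.ALU @i1  | RAW r0
2. st.MEM @i2  | no-port MEM/MEM
3. st.MEM and.ALU @i3+i4  | 2-wide
4. st.MEM beq.BR @i5+i6  | 2-wide
5. and.ALU mulh.MUL @i7+i8  | 2-wide
6. add.ALU @i9  | RAW r0
7. ld.MEM @i10  | WAW r1
8. sub.ALU ld.MEM @i11+i12  | 2-wide

CYCLES = 9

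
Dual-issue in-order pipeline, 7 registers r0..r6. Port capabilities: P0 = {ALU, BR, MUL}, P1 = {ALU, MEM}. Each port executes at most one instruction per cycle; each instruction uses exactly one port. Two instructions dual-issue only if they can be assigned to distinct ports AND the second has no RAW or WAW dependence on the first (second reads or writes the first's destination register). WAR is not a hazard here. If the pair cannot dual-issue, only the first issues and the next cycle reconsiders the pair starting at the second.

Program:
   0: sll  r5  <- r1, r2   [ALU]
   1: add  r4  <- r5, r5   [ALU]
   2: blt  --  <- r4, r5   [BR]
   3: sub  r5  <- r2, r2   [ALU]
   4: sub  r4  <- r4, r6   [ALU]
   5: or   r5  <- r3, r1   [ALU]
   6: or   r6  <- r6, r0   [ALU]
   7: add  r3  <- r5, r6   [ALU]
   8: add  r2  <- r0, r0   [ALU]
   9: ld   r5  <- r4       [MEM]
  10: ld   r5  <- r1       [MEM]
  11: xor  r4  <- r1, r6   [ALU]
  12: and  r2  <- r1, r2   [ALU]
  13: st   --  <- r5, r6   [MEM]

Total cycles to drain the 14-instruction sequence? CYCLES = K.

c0: i0 sll.ALU  RAW r5
c1: i1 add.ALU  RAW r4
c2: i2&i3 blt.BR;sub.ALU  dual
c3: i4&i5 sub.ALU;or.ALU  dual
c4: i6 or.ALU  RAW r6
c5: i7&i8 add.ALU;add.ALU  dual
c6: i9 ld.MEM  no-port MEM/MEM
c7: i10&i11 ld.MEM;xor.ALU  dual
c8: i12&i13 and.ALU;st.MEM  dual

CYCLES = 9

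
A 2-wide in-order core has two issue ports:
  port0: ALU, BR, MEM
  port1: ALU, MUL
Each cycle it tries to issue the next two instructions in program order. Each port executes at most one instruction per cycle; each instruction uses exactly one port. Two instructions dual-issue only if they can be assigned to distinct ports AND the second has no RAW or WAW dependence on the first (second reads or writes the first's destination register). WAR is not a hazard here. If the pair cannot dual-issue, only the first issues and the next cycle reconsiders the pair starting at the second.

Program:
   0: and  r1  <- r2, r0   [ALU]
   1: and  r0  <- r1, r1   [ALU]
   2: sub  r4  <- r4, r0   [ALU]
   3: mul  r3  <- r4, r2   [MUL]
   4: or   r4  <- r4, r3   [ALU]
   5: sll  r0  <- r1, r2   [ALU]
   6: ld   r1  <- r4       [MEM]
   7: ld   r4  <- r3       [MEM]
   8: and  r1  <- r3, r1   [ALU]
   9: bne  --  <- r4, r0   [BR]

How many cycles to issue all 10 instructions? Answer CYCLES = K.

t=0 i0:and.ALU ; RAW r1
t=1 i1:and.ALU ; RAW r0
t=2 i2:sub.ALU ; RAW r4
t=3 i3:mul.MUL ; RAW r3
t=4 i4&i5:or.ALU/sll.ALU ; dual
t=5 i6:ld.MEM ; no-port MEM/MEM
t=6 i7&i8:ld.MEM/and.ALU ; dual
t=7 i9:bne.BR ; tail

CYCLES = 8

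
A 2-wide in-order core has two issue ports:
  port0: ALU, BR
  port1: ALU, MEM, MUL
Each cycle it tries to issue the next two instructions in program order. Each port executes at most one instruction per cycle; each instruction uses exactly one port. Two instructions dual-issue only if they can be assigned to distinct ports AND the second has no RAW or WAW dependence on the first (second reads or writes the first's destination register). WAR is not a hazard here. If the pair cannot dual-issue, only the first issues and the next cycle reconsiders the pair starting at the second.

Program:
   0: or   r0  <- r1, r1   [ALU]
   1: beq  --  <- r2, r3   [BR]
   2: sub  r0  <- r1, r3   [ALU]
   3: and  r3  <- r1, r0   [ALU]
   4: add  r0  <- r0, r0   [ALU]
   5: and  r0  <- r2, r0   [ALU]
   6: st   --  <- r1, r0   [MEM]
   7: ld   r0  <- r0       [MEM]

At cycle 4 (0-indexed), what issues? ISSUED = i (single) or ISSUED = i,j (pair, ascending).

ISSUED = 6

c0: i0/i1 or.ALU;beq.BR  2-wide
c1: i2 sub.ALU  RAW r0
c2: i3/i4 and.ALU;add.ALU  2-wide
c3: i5 and.ALU  RAW r0
c4: i6 st.MEM  no-port MEM/MEM
c5: i7 ld.MEM  tail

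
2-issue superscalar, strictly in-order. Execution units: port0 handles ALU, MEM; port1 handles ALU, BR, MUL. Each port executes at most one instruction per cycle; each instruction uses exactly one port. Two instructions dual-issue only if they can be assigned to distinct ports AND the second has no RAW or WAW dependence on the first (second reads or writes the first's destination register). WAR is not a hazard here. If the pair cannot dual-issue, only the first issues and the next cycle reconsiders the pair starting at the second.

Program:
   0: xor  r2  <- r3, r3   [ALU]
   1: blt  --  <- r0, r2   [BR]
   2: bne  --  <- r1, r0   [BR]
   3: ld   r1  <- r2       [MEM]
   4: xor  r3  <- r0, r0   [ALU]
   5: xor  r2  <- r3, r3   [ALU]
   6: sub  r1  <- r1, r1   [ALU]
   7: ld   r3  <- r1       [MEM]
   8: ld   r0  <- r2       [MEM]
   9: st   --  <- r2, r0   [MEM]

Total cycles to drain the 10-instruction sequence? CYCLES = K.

CYCLES = 8

[0] i0  xor  -- RAW r2
[1] i1  blt  -- no-port BR/BR
[2] i2&i3  bne/ld  -- dual
[3] i4  xor  -- RAW r3
[4] i5&i6  xor/sub  -- dual
[5] i7  ld  -- no-port MEM/MEM
[6] i8  ld  -- no-port MEM/MEM
[7] i9  st  -- tail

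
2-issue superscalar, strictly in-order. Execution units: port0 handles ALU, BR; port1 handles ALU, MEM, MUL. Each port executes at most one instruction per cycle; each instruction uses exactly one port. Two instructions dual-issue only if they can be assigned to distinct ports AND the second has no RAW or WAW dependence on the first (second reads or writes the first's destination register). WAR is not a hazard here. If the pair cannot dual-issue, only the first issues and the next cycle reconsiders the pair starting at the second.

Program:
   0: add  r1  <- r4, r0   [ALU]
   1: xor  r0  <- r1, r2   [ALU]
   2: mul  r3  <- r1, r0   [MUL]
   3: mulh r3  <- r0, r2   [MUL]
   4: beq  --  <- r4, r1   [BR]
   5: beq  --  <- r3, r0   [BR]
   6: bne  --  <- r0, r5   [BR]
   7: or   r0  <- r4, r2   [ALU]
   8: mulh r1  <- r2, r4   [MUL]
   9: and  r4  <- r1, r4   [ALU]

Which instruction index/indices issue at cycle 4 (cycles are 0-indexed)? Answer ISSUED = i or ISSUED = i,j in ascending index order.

ISSUED = 5

c0: i0 add.ALU  RAW r1
c1: i1 xor.ALU  RAW r0
c2: i2 mul.MUL  no-port MUL/MUL
c3: i3+i4 mulh.MUL beq.BR  2-wide
c4: i5 beq.BR  no-port BR/BR
c5: i6+i7 bne.BR or.ALU  2-wide
c6: i8 mulh.MUL  RAW r1
c7: i9 and.ALU  tail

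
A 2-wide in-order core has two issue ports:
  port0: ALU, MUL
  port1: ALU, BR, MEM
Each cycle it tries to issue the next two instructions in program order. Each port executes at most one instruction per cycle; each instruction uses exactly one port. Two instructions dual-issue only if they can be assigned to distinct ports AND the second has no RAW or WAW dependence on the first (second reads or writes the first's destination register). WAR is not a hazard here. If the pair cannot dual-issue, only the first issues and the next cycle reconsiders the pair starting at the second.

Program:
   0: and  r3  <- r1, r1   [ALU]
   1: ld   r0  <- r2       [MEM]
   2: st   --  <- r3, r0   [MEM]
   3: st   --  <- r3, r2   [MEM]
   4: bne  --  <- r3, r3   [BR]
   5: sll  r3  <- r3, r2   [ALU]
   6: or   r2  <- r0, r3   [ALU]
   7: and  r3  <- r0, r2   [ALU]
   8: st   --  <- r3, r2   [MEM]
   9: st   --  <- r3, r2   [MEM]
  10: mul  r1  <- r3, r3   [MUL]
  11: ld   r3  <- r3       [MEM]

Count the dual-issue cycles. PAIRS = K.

t=0 i0/i1:and.ALU/ld.MEM ; pair
t=1 i2:st.MEM ; no-port MEM/MEM
t=2 i3:st.MEM ; no-port MEM/BR
t=3 i4/i5:bne.BR/sll.ALU ; pair
t=4 i6:or.ALU ; RAW r2
t=5 i7:and.ALU ; RAW r3
t=6 i8:st.MEM ; no-port MEM/MEM
t=7 i9/i10:st.MEM/mul.MUL ; pair
t=8 i11:ld.MEM ; tail

PAIRS = 3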